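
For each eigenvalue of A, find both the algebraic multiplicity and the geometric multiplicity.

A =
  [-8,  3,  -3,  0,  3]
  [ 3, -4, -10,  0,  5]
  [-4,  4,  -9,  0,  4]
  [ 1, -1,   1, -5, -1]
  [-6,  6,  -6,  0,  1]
λ = -5: alg = 5, geom = 3

Step 1 — factor the characteristic polynomial to read off the algebraic multiplicities:
  χ_A(x) = (x + 5)^5

Step 2 — compute geometric multiplicities via the rank-nullity identity g(λ) = n − rank(A − λI):
  rank(A − (-5)·I) = 2, so dim ker(A − (-5)·I) = n − 2 = 3

Summary:
  λ = -5: algebraic multiplicity = 5, geometric multiplicity = 3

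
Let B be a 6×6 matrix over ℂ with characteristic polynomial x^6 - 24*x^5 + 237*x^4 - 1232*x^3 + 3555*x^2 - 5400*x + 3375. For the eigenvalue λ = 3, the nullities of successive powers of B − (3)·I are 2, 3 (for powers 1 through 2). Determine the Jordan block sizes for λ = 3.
Block sizes for λ = 3: [2, 1]

From the dimensions of kernels of powers, the number of Jordan blocks of size at least j is d_j − d_{j−1} where d_j = dim ker(N^j) (with d_0 = 0). Computing the differences gives [2, 1].
The number of blocks of size exactly k is (#blocks of size ≥ k) − (#blocks of size ≥ k + 1), so the partition is: 1 block(s) of size 1, 1 block(s) of size 2.
In nonincreasing order the block sizes are [2, 1].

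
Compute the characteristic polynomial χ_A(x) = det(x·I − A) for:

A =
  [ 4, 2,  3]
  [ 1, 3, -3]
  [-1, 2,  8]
x^3 - 15*x^2 + 75*x - 125

Expanding det(x·I − A) (e.g. by cofactor expansion or by noting that A is similar to its Jordan form J, which has the same characteristic polynomial as A) gives
  χ_A(x) = x^3 - 15*x^2 + 75*x - 125
which factors as (x - 5)^3. The eigenvalues (with algebraic multiplicities) are λ = 5 with multiplicity 3.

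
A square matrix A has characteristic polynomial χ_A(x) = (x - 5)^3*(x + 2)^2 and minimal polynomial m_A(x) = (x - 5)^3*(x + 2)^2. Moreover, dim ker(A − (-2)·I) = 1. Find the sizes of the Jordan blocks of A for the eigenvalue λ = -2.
Block sizes for λ = -2: [2]

Step 1 — from the characteristic polynomial, algebraic multiplicity of λ = -2 is 2. From dim ker(A − (-2)·I) = 1, there are exactly 1 Jordan blocks for λ = -2.
Step 2 — from the minimal polynomial, the factor (x + 2)^2 tells us the largest block for λ = -2 has size 2.
Step 3 — with total size 2, 1 blocks, and largest block 2, the block sizes (in nonincreasing order) are [2].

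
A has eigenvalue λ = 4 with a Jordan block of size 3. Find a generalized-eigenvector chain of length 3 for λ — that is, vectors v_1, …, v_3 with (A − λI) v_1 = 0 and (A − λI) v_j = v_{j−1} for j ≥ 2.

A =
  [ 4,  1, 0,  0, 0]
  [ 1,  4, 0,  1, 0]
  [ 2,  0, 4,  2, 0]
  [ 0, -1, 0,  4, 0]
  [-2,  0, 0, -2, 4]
A Jordan chain for λ = 4 of length 3:
v_1 = (1, 0, 0, -1, 0)ᵀ
v_2 = (0, 1, 2, 0, -2)ᵀ
v_3 = (1, 0, 0, 0, 0)ᵀ

Let N = A − (4)·I. We want v_3 with N^3 v_3 = 0 but N^2 v_3 ≠ 0; then v_{j-1} := N · v_j for j = 3, …, 2.

Pick v_3 = (1, 0, 0, 0, 0)ᵀ.
Then v_2 = N · v_3 = (0, 1, 2, 0, -2)ᵀ.
Then v_1 = N · v_2 = (1, 0, 0, -1, 0)ᵀ.

Sanity check: (A − (4)·I) v_1 = (0, 0, 0, 0, 0)ᵀ = 0. ✓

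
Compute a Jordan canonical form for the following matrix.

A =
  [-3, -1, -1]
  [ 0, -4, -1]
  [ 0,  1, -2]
J_2(-3) ⊕ J_1(-3)

The characteristic polynomial is
  det(x·I − A) = x^3 + 9*x^2 + 27*x + 27 = (x + 3)^3

Eigenvalues and multiplicities (the geometric multiplicity of λ is n − rank(A − λI), which equals the number of Jordan blocks for λ):
  λ = -3: algebraic multiplicity = 3, geometric multiplicity = 2

Determining the block sizes for each eigenvalue:
  λ = -3: 2 blocks summing to 3 forces exactly one block of size 2 and the rest size 1 → block sizes [2, 1]

Assembling the blocks gives a Jordan form
J =
  [-3,  1,  0]
  [ 0, -3,  0]
  [ 0,  0, -3]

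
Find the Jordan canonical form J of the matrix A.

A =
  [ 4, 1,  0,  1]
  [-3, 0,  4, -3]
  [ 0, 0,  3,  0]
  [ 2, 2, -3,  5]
J_3(3) ⊕ J_1(3)

The characteristic polynomial is
  det(x·I − A) = x^4 - 12*x^3 + 54*x^2 - 108*x + 81 = (x - 3)^4

Eigenvalues and multiplicities (the geometric multiplicity of λ is n − rank(A − λI), which equals the number of Jordan blocks for λ):
  λ = 3: algebraic multiplicity = 4, geometric multiplicity = 2

Determining the block sizes for each eigenvalue:
  λ = 3: with am = 4 and gm = 2, the partition is not yet determined (e.g. several partitions of 4 into 2 parts exist). Let N = A − (3)·I. Computing rank(N^1) = 2, rank(N^2) = 1, rank(N^3) = 0; the number of blocks of size ≥ j is rank(N^{j−1}) − rank(N^j), giving [2, 1, 1]. So we have 1 block(s) of size 3, 1 block(s) of size 1 → block sizes [3, 1]

Assembling the blocks gives a Jordan form
J =
  [3, 1, 0, 0]
  [0, 3, 1, 0]
  [0, 0, 3, 0]
  [0, 0, 0, 3]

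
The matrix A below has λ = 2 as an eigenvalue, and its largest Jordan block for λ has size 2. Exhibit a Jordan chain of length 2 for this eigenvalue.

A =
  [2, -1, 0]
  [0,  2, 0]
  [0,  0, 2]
A Jordan chain for λ = 2 of length 2:
v_1 = (-1, 0, 0)ᵀ
v_2 = (0, 1, 0)ᵀ

Let N = A − (2)·I. We want v_2 with N^2 v_2 = 0 but N^1 v_2 ≠ 0; then v_{j-1} := N · v_j for j = 2, …, 2.

Pick v_2 = (0, 1, 0)ᵀ.
Then v_1 = N · v_2 = (-1, 0, 0)ᵀ.

Sanity check: (A − (2)·I) v_1 = (0, 0, 0)ᵀ = 0. ✓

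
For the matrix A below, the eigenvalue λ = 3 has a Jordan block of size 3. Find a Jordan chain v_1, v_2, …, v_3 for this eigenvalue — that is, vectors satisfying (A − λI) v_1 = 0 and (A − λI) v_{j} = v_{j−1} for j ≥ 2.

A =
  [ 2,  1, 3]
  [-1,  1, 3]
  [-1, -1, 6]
A Jordan chain for λ = 3 of length 3:
v_1 = (-3, 0, -1)ᵀ
v_2 = (-1, -1, -1)ᵀ
v_3 = (1, 0, 0)ᵀ

Let N = A − (3)·I. We want v_3 with N^3 v_3 = 0 but N^2 v_3 ≠ 0; then v_{j-1} := N · v_j for j = 3, …, 2.

Pick v_3 = (1, 0, 0)ᵀ.
Then v_2 = N · v_3 = (-1, -1, -1)ᵀ.
Then v_1 = N · v_2 = (-3, 0, -1)ᵀ.

Sanity check: (A − (3)·I) v_1 = (0, 0, 0)ᵀ = 0. ✓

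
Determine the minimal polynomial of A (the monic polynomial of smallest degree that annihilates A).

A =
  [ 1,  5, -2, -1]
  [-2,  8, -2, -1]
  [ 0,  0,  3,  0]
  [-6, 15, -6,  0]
x^2 - 6*x + 9

The characteristic polynomial is χ_A(x) = (x - 3)^4, so the eigenvalues are known. The minimal polynomial is
  m_A(x) = Π_λ (x − λ)^{k_λ}
where k_λ is the size of the *largest* Jordan block for λ (equivalently, the smallest k with (A − λI)^k v = 0 for every generalised eigenvector v of λ).

  λ = 3: largest Jordan block has size 2, contributing (x − 3)^2

So m_A(x) = (x - 3)^2 = x^2 - 6*x + 9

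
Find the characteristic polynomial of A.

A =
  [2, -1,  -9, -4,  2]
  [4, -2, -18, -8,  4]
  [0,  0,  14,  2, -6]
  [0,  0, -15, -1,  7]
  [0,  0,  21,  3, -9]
x^5 - 4*x^4 + 4*x^3

Expanding det(x·I − A) (e.g. by cofactor expansion or by noting that A is similar to its Jordan form J, which has the same characteristic polynomial as A) gives
  χ_A(x) = x^5 - 4*x^4 + 4*x^3
which factors as x^3*(x - 2)^2. The eigenvalues (with algebraic multiplicities) are λ = 0 with multiplicity 3, λ = 2 with multiplicity 2.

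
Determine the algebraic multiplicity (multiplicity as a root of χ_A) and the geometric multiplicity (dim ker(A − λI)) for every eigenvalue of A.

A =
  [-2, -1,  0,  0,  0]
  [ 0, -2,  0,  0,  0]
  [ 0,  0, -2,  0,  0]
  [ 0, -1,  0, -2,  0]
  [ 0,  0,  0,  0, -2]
λ = -2: alg = 5, geom = 4

Step 1 — factor the characteristic polynomial to read off the algebraic multiplicities:
  χ_A(x) = (x + 2)^5

Step 2 — compute geometric multiplicities via the rank-nullity identity g(λ) = n − rank(A − λI):
  rank(A − (-2)·I) = 1, so dim ker(A − (-2)·I) = n − 1 = 4

Summary:
  λ = -2: algebraic multiplicity = 5, geometric multiplicity = 4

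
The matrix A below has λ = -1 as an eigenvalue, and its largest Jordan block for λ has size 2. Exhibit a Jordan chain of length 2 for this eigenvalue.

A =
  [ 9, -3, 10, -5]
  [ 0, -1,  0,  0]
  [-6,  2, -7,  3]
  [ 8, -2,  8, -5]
A Jordan chain for λ = -1 of length 2:
v_1 = (10, 0, -6, 8)ᵀ
v_2 = (1, 0, 0, 0)ᵀ

Let N = A − (-1)·I. We want v_2 with N^2 v_2 = 0 but N^1 v_2 ≠ 0; then v_{j-1} := N · v_j for j = 2, …, 2.

Pick v_2 = (1, 0, 0, 0)ᵀ.
Then v_1 = N · v_2 = (10, 0, -6, 8)ᵀ.

Sanity check: (A − (-1)·I) v_1 = (0, 0, 0, 0)ᵀ = 0. ✓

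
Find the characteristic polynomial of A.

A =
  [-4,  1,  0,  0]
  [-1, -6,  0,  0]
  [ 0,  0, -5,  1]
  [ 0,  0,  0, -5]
x^4 + 20*x^3 + 150*x^2 + 500*x + 625

Expanding det(x·I − A) (e.g. by cofactor expansion or by noting that A is similar to its Jordan form J, which has the same characteristic polynomial as A) gives
  χ_A(x) = x^4 + 20*x^3 + 150*x^2 + 500*x + 625
which factors as (x + 5)^4. The eigenvalues (with algebraic multiplicities) are λ = -5 with multiplicity 4.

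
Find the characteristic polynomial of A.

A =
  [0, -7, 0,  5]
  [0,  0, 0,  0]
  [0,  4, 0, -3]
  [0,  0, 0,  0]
x^4

Expanding det(x·I − A) (e.g. by cofactor expansion or by noting that A is similar to its Jordan form J, which has the same characteristic polynomial as A) gives
  χ_A(x) = x^4
which factors as x^4. The eigenvalues (with algebraic multiplicities) are λ = 0 with multiplicity 4.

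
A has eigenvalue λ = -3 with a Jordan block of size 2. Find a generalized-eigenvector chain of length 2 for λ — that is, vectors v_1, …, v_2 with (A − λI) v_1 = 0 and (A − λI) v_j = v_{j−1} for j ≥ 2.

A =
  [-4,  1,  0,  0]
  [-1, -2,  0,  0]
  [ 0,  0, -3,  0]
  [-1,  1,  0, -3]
A Jordan chain for λ = -3 of length 2:
v_1 = (-1, -1, 0, -1)ᵀ
v_2 = (1, 0, 0, 0)ᵀ

Let N = A − (-3)·I. We want v_2 with N^2 v_2 = 0 but N^1 v_2 ≠ 0; then v_{j-1} := N · v_j for j = 2, …, 2.

Pick v_2 = (1, 0, 0, 0)ᵀ.
Then v_1 = N · v_2 = (-1, -1, 0, -1)ᵀ.

Sanity check: (A − (-3)·I) v_1 = (0, 0, 0, 0)ᵀ = 0. ✓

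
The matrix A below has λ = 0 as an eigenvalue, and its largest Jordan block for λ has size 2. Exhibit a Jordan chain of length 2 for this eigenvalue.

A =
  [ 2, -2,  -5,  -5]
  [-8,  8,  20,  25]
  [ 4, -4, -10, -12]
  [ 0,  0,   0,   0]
A Jordan chain for λ = 0 of length 2:
v_1 = (2, -8, 4, 0)ᵀ
v_2 = (1, 0, 0, 0)ᵀ

Let N = A − (0)·I. We want v_2 with N^2 v_2 = 0 but N^1 v_2 ≠ 0; then v_{j-1} := N · v_j for j = 2, …, 2.

Pick v_2 = (1, 0, 0, 0)ᵀ.
Then v_1 = N · v_2 = (2, -8, 4, 0)ᵀ.

Sanity check: (A − (0)·I) v_1 = (0, 0, 0, 0)ᵀ = 0. ✓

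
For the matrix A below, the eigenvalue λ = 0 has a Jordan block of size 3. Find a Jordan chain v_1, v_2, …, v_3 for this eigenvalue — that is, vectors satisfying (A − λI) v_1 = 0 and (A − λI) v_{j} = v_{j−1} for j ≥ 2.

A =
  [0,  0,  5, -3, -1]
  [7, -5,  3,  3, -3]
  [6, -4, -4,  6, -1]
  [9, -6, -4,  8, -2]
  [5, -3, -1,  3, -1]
A Jordan chain for λ = 0 of length 3:
v_1 = (0, 0, -5, -5, -10)ᵀ
v_2 = (-5, 5, 14, 19, 13)ᵀ
v_3 = (9, 11, -1, 0, 0)ᵀ

Let N = A − (0)·I. We want v_3 with N^3 v_3 = 0 but N^2 v_3 ≠ 0; then v_{j-1} := N · v_j for j = 3, …, 2.

Pick v_3 = (9, 11, -1, 0, 0)ᵀ.
Then v_2 = N · v_3 = (-5, 5, 14, 19, 13)ᵀ.
Then v_1 = N · v_2 = (0, 0, -5, -5, -10)ᵀ.

Sanity check: (A − (0)·I) v_1 = (0, 0, 0, 0, 0)ᵀ = 0. ✓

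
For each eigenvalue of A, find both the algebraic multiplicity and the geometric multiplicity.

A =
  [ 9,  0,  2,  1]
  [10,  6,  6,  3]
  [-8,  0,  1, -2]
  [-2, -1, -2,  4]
λ = 5: alg = 4, geom = 2

Step 1 — factor the characteristic polynomial to read off the algebraic multiplicities:
  χ_A(x) = (x - 5)^4

Step 2 — compute geometric multiplicities via the rank-nullity identity g(λ) = n − rank(A − λI):
  rank(A − (5)·I) = 2, so dim ker(A − (5)·I) = n − 2 = 2

Summary:
  λ = 5: algebraic multiplicity = 4, geometric multiplicity = 2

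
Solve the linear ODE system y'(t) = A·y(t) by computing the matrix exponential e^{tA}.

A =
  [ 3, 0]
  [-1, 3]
e^{tA} =
  [exp(3*t), 0]
  [-t*exp(3*t), exp(3*t)]

Strategy: write A = P · J · P⁻¹ where J is a Jordan canonical form, so e^{tA} = P · e^{tJ} · P⁻¹, and e^{tJ} can be computed block-by-block.

A has Jordan form
J =
  [3, 1]
  [0, 3]
(up to reordering of blocks).

Per-block formulas:
  For a 2×2 Jordan block J_2(3): exp(t · J_2(3)) = e^(3t)·(I + t·N), where N is the 2×2 nilpotent shift.

After assembling e^{tJ} and conjugating by P, we get:

e^{tA} =
  [exp(3*t), 0]
  [-t*exp(3*t), exp(3*t)]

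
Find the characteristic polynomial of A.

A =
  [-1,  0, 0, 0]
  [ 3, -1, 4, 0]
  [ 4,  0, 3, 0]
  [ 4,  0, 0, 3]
x^4 - 4*x^3 - 2*x^2 + 12*x + 9

Expanding det(x·I − A) (e.g. by cofactor expansion or by noting that A is similar to its Jordan form J, which has the same characteristic polynomial as A) gives
  χ_A(x) = x^4 - 4*x^3 - 2*x^2 + 12*x + 9
which factors as (x - 3)^2*(x + 1)^2. The eigenvalues (with algebraic multiplicities) are λ = -1 with multiplicity 2, λ = 3 with multiplicity 2.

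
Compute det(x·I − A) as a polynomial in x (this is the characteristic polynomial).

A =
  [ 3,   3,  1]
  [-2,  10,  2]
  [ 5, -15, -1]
x^3 - 12*x^2 + 48*x - 64

Expanding det(x·I − A) (e.g. by cofactor expansion or by noting that A is similar to its Jordan form J, which has the same characteristic polynomial as A) gives
  χ_A(x) = x^3 - 12*x^2 + 48*x - 64
which factors as (x - 4)^3. The eigenvalues (with algebraic multiplicities) are λ = 4 with multiplicity 3.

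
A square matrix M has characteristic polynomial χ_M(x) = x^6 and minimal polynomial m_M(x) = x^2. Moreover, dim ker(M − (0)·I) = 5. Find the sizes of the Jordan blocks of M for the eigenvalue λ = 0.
Block sizes for λ = 0: [2, 1, 1, 1, 1]

Step 1 — from the characteristic polynomial, algebraic multiplicity of λ = 0 is 6. From dim ker(M − (0)·I) = 5, there are exactly 5 Jordan blocks for λ = 0.
Step 2 — from the minimal polynomial, the factor (x − 0)^2 tells us the largest block for λ = 0 has size 2.
Step 3 — with total size 6, 5 blocks, and largest block 2, the block sizes (in nonincreasing order) are [2, 1, 1, 1, 1].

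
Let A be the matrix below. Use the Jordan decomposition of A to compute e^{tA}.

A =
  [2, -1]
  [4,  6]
e^{tA} =
  [-2*t*exp(4*t) + exp(4*t), -t*exp(4*t)]
  [4*t*exp(4*t), 2*t*exp(4*t) + exp(4*t)]

Strategy: write A = P · J · P⁻¹ where J is a Jordan canonical form, so e^{tA} = P · e^{tJ} · P⁻¹, and e^{tJ} can be computed block-by-block.

A has Jordan form
J =
  [4, 1]
  [0, 4]
(up to reordering of blocks).

Per-block formulas:
  For a 2×2 Jordan block J_2(4): exp(t · J_2(4)) = e^(4t)·(I + t·N), where N is the 2×2 nilpotent shift.

After assembling e^{tJ} and conjugating by P, we get:

e^{tA} =
  [-2*t*exp(4*t) + exp(4*t), -t*exp(4*t)]
  [4*t*exp(4*t), 2*t*exp(4*t) + exp(4*t)]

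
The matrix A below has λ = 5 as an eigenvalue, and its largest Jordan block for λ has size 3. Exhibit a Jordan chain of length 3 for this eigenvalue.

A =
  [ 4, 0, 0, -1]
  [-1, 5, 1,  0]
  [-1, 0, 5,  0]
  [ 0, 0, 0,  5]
A Jordan chain for λ = 5 of length 3:
v_1 = (0, -1, 0, 0)ᵀ
v_2 = (0, -1, -1, 0)ᵀ
v_3 = (1, 0, 0, -1)ᵀ

Let N = A − (5)·I. We want v_3 with N^3 v_3 = 0 but N^2 v_3 ≠ 0; then v_{j-1} := N · v_j for j = 3, …, 2.

Pick v_3 = (1, 0, 0, -1)ᵀ.
Then v_2 = N · v_3 = (0, -1, -1, 0)ᵀ.
Then v_1 = N · v_2 = (0, -1, 0, 0)ᵀ.

Sanity check: (A − (5)·I) v_1 = (0, 0, 0, 0)ᵀ = 0. ✓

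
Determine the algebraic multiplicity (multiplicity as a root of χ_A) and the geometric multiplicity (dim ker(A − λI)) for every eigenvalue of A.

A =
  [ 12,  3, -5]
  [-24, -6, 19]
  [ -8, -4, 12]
λ = 6: alg = 3, geom = 1

Step 1 — factor the characteristic polynomial to read off the algebraic multiplicities:
  χ_A(x) = (x - 6)^3

Step 2 — compute geometric multiplicities via the rank-nullity identity g(λ) = n − rank(A − λI):
  rank(A − (6)·I) = 2, so dim ker(A − (6)·I) = n − 2 = 1

Summary:
  λ = 6: algebraic multiplicity = 3, geometric multiplicity = 1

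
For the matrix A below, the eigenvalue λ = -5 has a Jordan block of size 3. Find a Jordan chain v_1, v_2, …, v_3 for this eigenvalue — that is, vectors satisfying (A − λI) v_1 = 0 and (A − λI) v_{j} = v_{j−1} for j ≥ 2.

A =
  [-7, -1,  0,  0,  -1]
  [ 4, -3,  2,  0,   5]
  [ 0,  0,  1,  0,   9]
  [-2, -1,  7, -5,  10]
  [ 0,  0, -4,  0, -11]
A Jordan chain for λ = -5 of length 3:
v_1 = (2, -4, 0, 0, 0)ᵀ
v_2 = (0, 2, 6, 7, -4)ᵀ
v_3 = (0, 0, 1, 0, 0)ᵀ

Let N = A − (-5)·I. We want v_3 with N^3 v_3 = 0 but N^2 v_3 ≠ 0; then v_{j-1} := N · v_j for j = 3, …, 2.

Pick v_3 = (0, 0, 1, 0, 0)ᵀ.
Then v_2 = N · v_3 = (0, 2, 6, 7, -4)ᵀ.
Then v_1 = N · v_2 = (2, -4, 0, 0, 0)ᵀ.

Sanity check: (A − (-5)·I) v_1 = (0, 0, 0, 0, 0)ᵀ = 0. ✓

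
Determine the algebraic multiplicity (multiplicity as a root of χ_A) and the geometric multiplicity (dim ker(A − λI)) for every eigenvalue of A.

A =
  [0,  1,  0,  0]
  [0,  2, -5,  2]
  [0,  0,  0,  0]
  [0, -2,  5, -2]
λ = 0: alg = 4, geom = 2

Step 1 — factor the characteristic polynomial to read off the algebraic multiplicities:
  χ_A(x) = x^4

Step 2 — compute geometric multiplicities via the rank-nullity identity g(λ) = n − rank(A − λI):
  rank(A − (0)·I) = 2, so dim ker(A − (0)·I) = n − 2 = 2

Summary:
  λ = 0: algebraic multiplicity = 4, geometric multiplicity = 2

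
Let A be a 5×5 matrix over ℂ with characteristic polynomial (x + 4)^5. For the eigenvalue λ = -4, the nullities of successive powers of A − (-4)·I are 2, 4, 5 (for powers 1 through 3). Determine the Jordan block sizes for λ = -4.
Block sizes for λ = -4: [3, 2]

From the dimensions of kernels of powers, the number of Jordan blocks of size at least j is d_j − d_{j−1} where d_j = dim ker(N^j) (with d_0 = 0). Computing the differences gives [2, 2, 1].
The number of blocks of size exactly k is (#blocks of size ≥ k) − (#blocks of size ≥ k + 1), so the partition is: 1 block(s) of size 2, 1 block(s) of size 3.
In nonincreasing order the block sizes are [3, 2].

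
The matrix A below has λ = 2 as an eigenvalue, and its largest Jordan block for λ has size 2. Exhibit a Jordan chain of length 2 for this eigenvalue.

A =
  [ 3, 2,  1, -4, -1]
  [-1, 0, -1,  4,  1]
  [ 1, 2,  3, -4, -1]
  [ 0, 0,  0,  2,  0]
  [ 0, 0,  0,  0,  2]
A Jordan chain for λ = 2 of length 2:
v_1 = (1, -1, 1, 0, 0)ᵀ
v_2 = (1, 0, 0, 0, 0)ᵀ

Let N = A − (2)·I. We want v_2 with N^2 v_2 = 0 but N^1 v_2 ≠ 0; then v_{j-1} := N · v_j for j = 2, …, 2.

Pick v_2 = (1, 0, 0, 0, 0)ᵀ.
Then v_1 = N · v_2 = (1, -1, 1, 0, 0)ᵀ.

Sanity check: (A − (2)·I) v_1 = (0, 0, 0, 0, 0)ᵀ = 0. ✓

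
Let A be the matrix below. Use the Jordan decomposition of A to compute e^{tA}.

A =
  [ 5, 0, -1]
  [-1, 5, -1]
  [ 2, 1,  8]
e^{tA} =
  [-t^2*exp(6*t)/2 - t*exp(6*t) + exp(6*t), -t^2*exp(6*t)/2, -t^2*exp(6*t)/2 - t*exp(6*t)]
  [-t*exp(6*t), -t*exp(6*t) + exp(6*t), -t*exp(6*t)]
  [t^2*exp(6*t)/2 + 2*t*exp(6*t), t^2*exp(6*t)/2 + t*exp(6*t), t^2*exp(6*t)/2 + 2*t*exp(6*t) + exp(6*t)]

Strategy: write A = P · J · P⁻¹ where J is a Jordan canonical form, so e^{tA} = P · e^{tJ} · P⁻¹, and e^{tJ} can be computed block-by-block.

A has Jordan form
J =
  [6, 1, 0]
  [0, 6, 1]
  [0, 0, 6]
(up to reordering of blocks).

Per-block formulas:
  For a 3×3 Jordan block J_3(6): exp(t · J_3(6)) = e^(6t)·(I + t·N + (t^2/2)·N^2), where N is the 3×3 nilpotent shift.

After assembling e^{tJ} and conjugating by P, we get:

e^{tA} =
  [-t^2*exp(6*t)/2 - t*exp(6*t) + exp(6*t), -t^2*exp(6*t)/2, -t^2*exp(6*t)/2 - t*exp(6*t)]
  [-t*exp(6*t), -t*exp(6*t) + exp(6*t), -t*exp(6*t)]
  [t^2*exp(6*t)/2 + 2*t*exp(6*t), t^2*exp(6*t)/2 + t*exp(6*t), t^2*exp(6*t)/2 + 2*t*exp(6*t) + exp(6*t)]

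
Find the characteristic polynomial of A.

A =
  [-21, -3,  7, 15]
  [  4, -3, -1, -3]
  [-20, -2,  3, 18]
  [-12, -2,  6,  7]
x^4 + 14*x^3 + 60*x^2 + 50*x - 125

Expanding det(x·I − A) (e.g. by cofactor expansion or by noting that A is similar to its Jordan form J, which has the same characteristic polynomial as A) gives
  χ_A(x) = x^4 + 14*x^3 + 60*x^2 + 50*x - 125
which factors as (x - 1)*(x + 5)^3. The eigenvalues (with algebraic multiplicities) are λ = -5 with multiplicity 3, λ = 1 with multiplicity 1.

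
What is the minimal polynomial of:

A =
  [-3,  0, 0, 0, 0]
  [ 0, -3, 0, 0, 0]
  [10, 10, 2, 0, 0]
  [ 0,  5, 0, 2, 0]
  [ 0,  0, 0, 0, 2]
x^2 + x - 6

The characteristic polynomial is χ_A(x) = (x - 2)^3*(x + 3)^2, so the eigenvalues are known. The minimal polynomial is
  m_A(x) = Π_λ (x − λ)^{k_λ}
where k_λ is the size of the *largest* Jordan block for λ (equivalently, the smallest k with (A − λI)^k v = 0 for every generalised eigenvector v of λ).

  λ = -3: largest Jordan block has size 1, contributing (x + 3)
  λ = 2: largest Jordan block has size 1, contributing (x − 2)

So m_A(x) = (x - 2)*(x + 3) = x^2 + x - 6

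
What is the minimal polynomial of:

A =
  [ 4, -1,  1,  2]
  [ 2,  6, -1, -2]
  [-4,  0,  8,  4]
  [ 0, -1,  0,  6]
x^3 - 18*x^2 + 108*x - 216

The characteristic polynomial is χ_A(x) = (x - 6)^4, so the eigenvalues are known. The minimal polynomial is
  m_A(x) = Π_λ (x − λ)^{k_λ}
where k_λ is the size of the *largest* Jordan block for λ (equivalently, the smallest k with (A − λI)^k v = 0 for every generalised eigenvector v of λ).

  λ = 6: largest Jordan block has size 3, contributing (x − 6)^3

So m_A(x) = (x - 6)^3 = x^3 - 18*x^2 + 108*x - 216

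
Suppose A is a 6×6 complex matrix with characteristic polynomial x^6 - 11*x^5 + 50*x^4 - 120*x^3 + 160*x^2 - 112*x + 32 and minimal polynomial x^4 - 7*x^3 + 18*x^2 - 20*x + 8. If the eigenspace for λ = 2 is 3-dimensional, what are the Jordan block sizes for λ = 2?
Block sizes for λ = 2: [3, 1, 1]

Step 1 — from the characteristic polynomial, algebraic multiplicity of λ = 2 is 5. From dim ker(A − (2)·I) = 3, there are exactly 3 Jordan blocks for λ = 2.
Step 2 — from the minimal polynomial, the factor (x − 2)^3 tells us the largest block for λ = 2 has size 3.
Step 3 — with total size 5, 3 blocks, and largest block 3, the block sizes (in nonincreasing order) are [3, 1, 1].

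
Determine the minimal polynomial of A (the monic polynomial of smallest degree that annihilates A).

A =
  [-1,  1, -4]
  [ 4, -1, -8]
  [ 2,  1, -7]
x^2 + 6*x + 9

The characteristic polynomial is χ_A(x) = (x + 3)^3, so the eigenvalues are known. The minimal polynomial is
  m_A(x) = Π_λ (x − λ)^{k_λ}
where k_λ is the size of the *largest* Jordan block for λ (equivalently, the smallest k with (A − λI)^k v = 0 for every generalised eigenvector v of λ).

  λ = -3: largest Jordan block has size 2, contributing (x + 3)^2

So m_A(x) = (x + 3)^2 = x^2 + 6*x + 9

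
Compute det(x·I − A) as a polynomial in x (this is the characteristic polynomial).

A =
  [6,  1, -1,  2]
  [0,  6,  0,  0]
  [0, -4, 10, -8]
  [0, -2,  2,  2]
x^4 - 24*x^3 + 216*x^2 - 864*x + 1296

Expanding det(x·I − A) (e.g. by cofactor expansion or by noting that A is similar to its Jordan form J, which has the same characteristic polynomial as A) gives
  χ_A(x) = x^4 - 24*x^3 + 216*x^2 - 864*x + 1296
which factors as (x - 6)^4. The eigenvalues (with algebraic multiplicities) are λ = 6 with multiplicity 4.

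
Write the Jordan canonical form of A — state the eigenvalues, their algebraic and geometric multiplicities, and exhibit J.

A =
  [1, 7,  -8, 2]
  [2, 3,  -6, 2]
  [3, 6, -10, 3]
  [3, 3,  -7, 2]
J_2(-1) ⊕ J_2(-1)

The characteristic polynomial is
  det(x·I − A) = x^4 + 4*x^3 + 6*x^2 + 4*x + 1 = (x + 1)^4

Eigenvalues and multiplicities (the geometric multiplicity of λ is n − rank(A − λI), which equals the number of Jordan blocks for λ):
  λ = -1: algebraic multiplicity = 4, geometric multiplicity = 2

Determining the block sizes for each eigenvalue:
  λ = -1: with am = 4 and gm = 2, the partition is not yet determined (e.g. several partitions of 4 into 2 parts exist). Let N = A − (-1)·I. Computing rank(N^1) = 2, rank(N^2) = 0; the number of blocks of size ≥ j is rank(N^{j−1}) − rank(N^j), giving [2, 2]. So we have 2 block(s) of size 2 → block sizes [2, 2]

Assembling the blocks gives a Jordan form
J =
  [-1,  1,  0,  0]
  [ 0, -1,  0,  0]
  [ 0,  0, -1,  1]
  [ 0,  0,  0, -1]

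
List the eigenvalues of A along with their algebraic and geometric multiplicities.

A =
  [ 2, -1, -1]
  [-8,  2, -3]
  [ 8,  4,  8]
λ = 4: alg = 3, geom = 1

Step 1 — factor the characteristic polynomial to read off the algebraic multiplicities:
  χ_A(x) = (x - 4)^3

Step 2 — compute geometric multiplicities via the rank-nullity identity g(λ) = n − rank(A − λI):
  rank(A − (4)·I) = 2, so dim ker(A − (4)·I) = n − 2 = 1

Summary:
  λ = 4: algebraic multiplicity = 3, geometric multiplicity = 1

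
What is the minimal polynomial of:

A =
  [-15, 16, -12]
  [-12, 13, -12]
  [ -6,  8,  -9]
x^2 + 8*x + 15

The characteristic polynomial is χ_A(x) = (x + 3)^2*(x + 5), so the eigenvalues are known. The minimal polynomial is
  m_A(x) = Π_λ (x − λ)^{k_λ}
where k_λ is the size of the *largest* Jordan block for λ (equivalently, the smallest k with (A − λI)^k v = 0 for every generalised eigenvector v of λ).

  λ = -5: largest Jordan block has size 1, contributing (x + 5)
  λ = -3: largest Jordan block has size 1, contributing (x + 3)

So m_A(x) = (x + 3)*(x + 5) = x^2 + 8*x + 15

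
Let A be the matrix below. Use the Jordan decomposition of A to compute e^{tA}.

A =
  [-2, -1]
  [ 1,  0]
e^{tA} =
  [-t*exp(-t) + exp(-t), -t*exp(-t)]
  [t*exp(-t), t*exp(-t) + exp(-t)]

Strategy: write A = P · J · P⁻¹ where J is a Jordan canonical form, so e^{tA} = P · e^{tJ} · P⁻¹, and e^{tJ} can be computed block-by-block.

A has Jordan form
J =
  [-1,  1]
  [ 0, -1]
(up to reordering of blocks).

Per-block formulas:
  For a 2×2 Jordan block J_2(-1): exp(t · J_2(-1)) = e^(-1t)·(I + t·N), where N is the 2×2 nilpotent shift.

After assembling e^{tJ} and conjugating by P, we get:

e^{tA} =
  [-t*exp(-t) + exp(-t), -t*exp(-t)]
  [t*exp(-t), t*exp(-t) + exp(-t)]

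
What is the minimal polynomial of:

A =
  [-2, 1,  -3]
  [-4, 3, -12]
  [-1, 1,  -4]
x^2 + 2*x + 1

The characteristic polynomial is χ_A(x) = (x + 1)^3, so the eigenvalues are known. The minimal polynomial is
  m_A(x) = Π_λ (x − λ)^{k_λ}
where k_λ is the size of the *largest* Jordan block for λ (equivalently, the smallest k with (A − λI)^k v = 0 for every generalised eigenvector v of λ).

  λ = -1: largest Jordan block has size 2, contributing (x + 1)^2

So m_A(x) = (x + 1)^2 = x^2 + 2*x + 1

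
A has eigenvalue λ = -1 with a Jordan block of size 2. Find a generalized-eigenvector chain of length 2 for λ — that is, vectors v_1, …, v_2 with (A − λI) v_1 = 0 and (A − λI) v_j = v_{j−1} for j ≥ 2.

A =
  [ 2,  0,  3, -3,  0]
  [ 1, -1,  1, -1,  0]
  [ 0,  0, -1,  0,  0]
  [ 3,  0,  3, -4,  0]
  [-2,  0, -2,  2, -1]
A Jordan chain for λ = -1 of length 2:
v_1 = (3, 1, 0, 3, -2)ᵀ
v_2 = (1, 0, 0, 0, 0)ᵀ

Let N = A − (-1)·I. We want v_2 with N^2 v_2 = 0 but N^1 v_2 ≠ 0; then v_{j-1} := N · v_j for j = 2, …, 2.

Pick v_2 = (1, 0, 0, 0, 0)ᵀ.
Then v_1 = N · v_2 = (3, 1, 0, 3, -2)ᵀ.

Sanity check: (A − (-1)·I) v_1 = (0, 0, 0, 0, 0)ᵀ = 0. ✓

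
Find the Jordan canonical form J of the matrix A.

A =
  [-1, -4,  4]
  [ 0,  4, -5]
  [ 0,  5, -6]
J_2(-1) ⊕ J_1(-1)

The characteristic polynomial is
  det(x·I − A) = x^3 + 3*x^2 + 3*x + 1 = (x + 1)^3

Eigenvalues and multiplicities (the geometric multiplicity of λ is n − rank(A − λI), which equals the number of Jordan blocks for λ):
  λ = -1: algebraic multiplicity = 3, geometric multiplicity = 2

Determining the block sizes for each eigenvalue:
  λ = -1: 2 blocks summing to 3 forces exactly one block of size 2 and the rest size 1 → block sizes [2, 1]

Assembling the blocks gives a Jordan form
J =
  [-1,  1,  0]
  [ 0, -1,  0]
  [ 0,  0, -1]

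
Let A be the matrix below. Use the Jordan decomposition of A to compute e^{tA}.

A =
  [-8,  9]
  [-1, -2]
e^{tA} =
  [-3*t*exp(-5*t) + exp(-5*t), 9*t*exp(-5*t)]
  [-t*exp(-5*t), 3*t*exp(-5*t) + exp(-5*t)]

Strategy: write A = P · J · P⁻¹ where J is a Jordan canonical form, so e^{tA} = P · e^{tJ} · P⁻¹, and e^{tJ} can be computed block-by-block.

A has Jordan form
J =
  [-5,  1]
  [ 0, -5]
(up to reordering of blocks).

Per-block formulas:
  For a 2×2 Jordan block J_2(-5): exp(t · J_2(-5)) = e^(-5t)·(I + t·N), where N is the 2×2 nilpotent shift.

After assembling e^{tJ} and conjugating by P, we get:

e^{tA} =
  [-3*t*exp(-5*t) + exp(-5*t), 9*t*exp(-5*t)]
  [-t*exp(-5*t), 3*t*exp(-5*t) + exp(-5*t)]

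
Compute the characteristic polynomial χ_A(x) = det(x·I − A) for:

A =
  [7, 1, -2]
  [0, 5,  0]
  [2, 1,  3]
x^3 - 15*x^2 + 75*x - 125

Expanding det(x·I − A) (e.g. by cofactor expansion or by noting that A is similar to its Jordan form J, which has the same characteristic polynomial as A) gives
  χ_A(x) = x^3 - 15*x^2 + 75*x - 125
which factors as (x - 5)^3. The eigenvalues (with algebraic multiplicities) are λ = 5 with multiplicity 3.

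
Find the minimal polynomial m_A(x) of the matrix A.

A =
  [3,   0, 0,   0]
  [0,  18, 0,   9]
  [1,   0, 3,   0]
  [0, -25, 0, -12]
x^2 - 6*x + 9

The characteristic polynomial is χ_A(x) = (x - 3)^4, so the eigenvalues are known. The minimal polynomial is
  m_A(x) = Π_λ (x − λ)^{k_λ}
where k_λ is the size of the *largest* Jordan block for λ (equivalently, the smallest k with (A − λI)^k v = 0 for every generalised eigenvector v of λ).

  λ = 3: largest Jordan block has size 2, contributing (x − 3)^2

So m_A(x) = (x - 3)^2 = x^2 - 6*x + 9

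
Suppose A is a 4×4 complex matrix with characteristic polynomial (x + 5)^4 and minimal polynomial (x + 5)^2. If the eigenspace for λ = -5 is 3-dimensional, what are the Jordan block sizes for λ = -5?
Block sizes for λ = -5: [2, 1, 1]

Step 1 — from the characteristic polynomial, algebraic multiplicity of λ = -5 is 4. From dim ker(A − (-5)·I) = 3, there are exactly 3 Jordan blocks for λ = -5.
Step 2 — from the minimal polynomial, the factor (x + 5)^2 tells us the largest block for λ = -5 has size 2.
Step 3 — with total size 4, 3 blocks, and largest block 2, the block sizes (in nonincreasing order) are [2, 1, 1].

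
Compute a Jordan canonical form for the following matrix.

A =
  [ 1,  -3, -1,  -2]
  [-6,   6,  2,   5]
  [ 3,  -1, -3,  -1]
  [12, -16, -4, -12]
J_2(-2) ⊕ J_2(-2)

The characteristic polynomial is
  det(x·I − A) = x^4 + 8*x^3 + 24*x^2 + 32*x + 16 = (x + 2)^4

Eigenvalues and multiplicities (the geometric multiplicity of λ is n − rank(A − λI), which equals the number of Jordan blocks for λ):
  λ = -2: algebraic multiplicity = 4, geometric multiplicity = 2

Determining the block sizes for each eigenvalue:
  λ = -2: with am = 4 and gm = 2, the partition is not yet determined (e.g. several partitions of 4 into 2 parts exist). Let N = A − (-2)·I. Computing rank(N^1) = 2, rank(N^2) = 0; the number of blocks of size ≥ j is rank(N^{j−1}) − rank(N^j), giving [2, 2]. So we have 2 block(s) of size 2 → block sizes [2, 2]

Assembling the blocks gives a Jordan form
J =
  [-2,  1,  0,  0]
  [ 0, -2,  0,  0]
  [ 0,  0, -2,  1]
  [ 0,  0,  0, -2]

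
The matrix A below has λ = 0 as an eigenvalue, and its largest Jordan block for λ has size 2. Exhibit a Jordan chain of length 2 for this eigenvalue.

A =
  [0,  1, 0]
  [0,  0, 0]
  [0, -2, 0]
A Jordan chain for λ = 0 of length 2:
v_1 = (1, 0, -2)ᵀ
v_2 = (0, 1, 0)ᵀ

Let N = A − (0)·I. We want v_2 with N^2 v_2 = 0 but N^1 v_2 ≠ 0; then v_{j-1} := N · v_j for j = 2, …, 2.

Pick v_2 = (0, 1, 0)ᵀ.
Then v_1 = N · v_2 = (1, 0, -2)ᵀ.

Sanity check: (A − (0)·I) v_1 = (0, 0, 0)ᵀ = 0. ✓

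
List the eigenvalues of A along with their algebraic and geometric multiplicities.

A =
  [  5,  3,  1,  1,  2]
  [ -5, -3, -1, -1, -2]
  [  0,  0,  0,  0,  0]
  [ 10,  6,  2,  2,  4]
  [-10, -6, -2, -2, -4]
λ = 0: alg = 5, geom = 4

Step 1 — factor the characteristic polynomial to read off the algebraic multiplicities:
  χ_A(x) = x^5

Step 2 — compute geometric multiplicities via the rank-nullity identity g(λ) = n − rank(A − λI):
  rank(A − (0)·I) = 1, so dim ker(A − (0)·I) = n − 1 = 4

Summary:
  λ = 0: algebraic multiplicity = 5, geometric multiplicity = 4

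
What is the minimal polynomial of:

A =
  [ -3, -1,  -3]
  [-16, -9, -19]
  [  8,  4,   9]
x^3 + 3*x^2 + 3*x + 1

The characteristic polynomial is χ_A(x) = (x + 1)^3, so the eigenvalues are known. The minimal polynomial is
  m_A(x) = Π_λ (x − λ)^{k_λ}
where k_λ is the size of the *largest* Jordan block for λ (equivalently, the smallest k with (A − λI)^k v = 0 for every generalised eigenvector v of λ).

  λ = -1: largest Jordan block has size 3, contributing (x + 1)^3

So m_A(x) = (x + 1)^3 = x^3 + 3*x^2 + 3*x + 1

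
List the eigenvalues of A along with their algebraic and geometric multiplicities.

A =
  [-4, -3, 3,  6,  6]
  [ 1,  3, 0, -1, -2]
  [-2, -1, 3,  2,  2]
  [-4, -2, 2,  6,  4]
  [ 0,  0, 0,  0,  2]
λ = 2: alg = 5, geom = 3

Step 1 — factor the characteristic polynomial to read off the algebraic multiplicities:
  χ_A(x) = (x - 2)^5

Step 2 — compute geometric multiplicities via the rank-nullity identity g(λ) = n − rank(A − λI):
  rank(A − (2)·I) = 2, so dim ker(A − (2)·I) = n − 2 = 3

Summary:
  λ = 2: algebraic multiplicity = 5, geometric multiplicity = 3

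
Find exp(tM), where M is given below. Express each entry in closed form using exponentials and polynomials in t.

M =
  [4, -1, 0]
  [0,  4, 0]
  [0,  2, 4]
e^{tM} =
  [exp(4*t), -t*exp(4*t), 0]
  [0, exp(4*t), 0]
  [0, 2*t*exp(4*t), exp(4*t)]

Strategy: write M = P · J · P⁻¹ where J is a Jordan canonical form, so e^{tM} = P · e^{tJ} · P⁻¹, and e^{tJ} can be computed block-by-block.

M has Jordan form
J =
  [4, 1, 0]
  [0, 4, 0]
  [0, 0, 4]
(up to reordering of blocks).

Per-block formulas:
  For a 2×2 Jordan block J_2(4): exp(t · J_2(4)) = e^(4t)·(I + t·N), where N is the 2×2 nilpotent shift.
  For a 1×1 block at λ = 4: exp(t · [4]) = [e^(4t)].

After assembling e^{tJ} and conjugating by P, we get:

e^{tM} =
  [exp(4*t), -t*exp(4*t), 0]
  [0, exp(4*t), 0]
  [0, 2*t*exp(4*t), exp(4*t)]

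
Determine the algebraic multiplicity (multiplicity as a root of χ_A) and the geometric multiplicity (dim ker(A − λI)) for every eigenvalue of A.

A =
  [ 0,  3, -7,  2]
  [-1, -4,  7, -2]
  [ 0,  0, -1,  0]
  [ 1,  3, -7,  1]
λ = -1: alg = 4, geom = 3

Step 1 — factor the characteristic polynomial to read off the algebraic multiplicities:
  χ_A(x) = (x + 1)^4

Step 2 — compute geometric multiplicities via the rank-nullity identity g(λ) = n − rank(A − λI):
  rank(A − (-1)·I) = 1, so dim ker(A − (-1)·I) = n − 1 = 3

Summary:
  λ = -1: algebraic multiplicity = 4, geometric multiplicity = 3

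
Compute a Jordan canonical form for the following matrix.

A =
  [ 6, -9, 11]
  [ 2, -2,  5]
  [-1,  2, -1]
J_3(1)

The characteristic polynomial is
  det(x·I − A) = x^3 - 3*x^2 + 3*x - 1 = (x - 1)^3

Eigenvalues and multiplicities (the geometric multiplicity of λ is n − rank(A − λI), which equals the number of Jordan blocks for λ):
  λ = 1: algebraic multiplicity = 3, geometric multiplicity = 1

Determining the block sizes for each eigenvalue:
  λ = 1: one block (gm = 1), so the single block has size am = 3 → block sizes [3]

Assembling the blocks gives a Jordan form
J =
  [1, 1, 0]
  [0, 1, 1]
  [0, 0, 1]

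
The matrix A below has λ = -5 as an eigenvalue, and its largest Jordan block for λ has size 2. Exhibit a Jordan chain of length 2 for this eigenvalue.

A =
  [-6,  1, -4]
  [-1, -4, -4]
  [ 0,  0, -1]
A Jordan chain for λ = -5 of length 2:
v_1 = (-1, -1, 0)ᵀ
v_2 = (1, 0, 0)ᵀ

Let N = A − (-5)·I. We want v_2 with N^2 v_2 = 0 but N^1 v_2 ≠ 0; then v_{j-1} := N · v_j for j = 2, …, 2.

Pick v_2 = (1, 0, 0)ᵀ.
Then v_1 = N · v_2 = (-1, -1, 0)ᵀ.

Sanity check: (A − (-5)·I) v_1 = (0, 0, 0)ᵀ = 0. ✓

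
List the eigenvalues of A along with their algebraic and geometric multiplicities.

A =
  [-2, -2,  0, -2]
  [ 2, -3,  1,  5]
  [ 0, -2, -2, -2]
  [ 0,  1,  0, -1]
λ = -2: alg = 4, geom = 2

Step 1 — factor the characteristic polynomial to read off the algebraic multiplicities:
  χ_A(x) = (x + 2)^4

Step 2 — compute geometric multiplicities via the rank-nullity identity g(λ) = n − rank(A − λI):
  rank(A − (-2)·I) = 2, so dim ker(A − (-2)·I) = n − 2 = 2

Summary:
  λ = -2: algebraic multiplicity = 4, geometric multiplicity = 2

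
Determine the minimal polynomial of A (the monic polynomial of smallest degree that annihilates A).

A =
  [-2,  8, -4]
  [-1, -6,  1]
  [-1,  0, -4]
x^3 + 12*x^2 + 48*x + 64

The characteristic polynomial is χ_A(x) = (x + 4)^3, so the eigenvalues are known. The minimal polynomial is
  m_A(x) = Π_λ (x − λ)^{k_λ}
where k_λ is the size of the *largest* Jordan block for λ (equivalently, the smallest k with (A − λI)^k v = 0 for every generalised eigenvector v of λ).

  λ = -4: largest Jordan block has size 3, contributing (x + 4)^3

So m_A(x) = (x + 4)^3 = x^3 + 12*x^2 + 48*x + 64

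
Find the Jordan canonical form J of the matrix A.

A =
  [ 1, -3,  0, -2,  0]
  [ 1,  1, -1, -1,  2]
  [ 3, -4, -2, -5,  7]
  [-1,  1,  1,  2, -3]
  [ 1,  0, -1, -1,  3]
J_3(1) ⊕ J_2(1)

The characteristic polynomial is
  det(x·I − A) = x^5 - 5*x^4 + 10*x^3 - 10*x^2 + 5*x - 1 = (x - 1)^5

Eigenvalues and multiplicities (the geometric multiplicity of λ is n − rank(A − λI), which equals the number of Jordan blocks for λ):
  λ = 1: algebraic multiplicity = 5, geometric multiplicity = 2

Determining the block sizes for each eigenvalue:
  λ = 1: with am = 5 and gm = 2, the partition is not yet determined (e.g. several partitions of 5 into 2 parts exist). Let N = A − (1)·I. Computing rank(N^1) = 3, rank(N^2) = 1, rank(N^3) = 0; the number of blocks of size ≥ j is rank(N^{j−1}) − rank(N^j), giving [2, 2, 1]. So we have 1 block(s) of size 3, 1 block(s) of size 2 → block sizes [3, 2]

Assembling the blocks gives a Jordan form
J =
  [1, 1, 0, 0, 0]
  [0, 1, 1, 0, 0]
  [0, 0, 1, 0, 0]
  [0, 0, 0, 1, 1]
  [0, 0, 0, 0, 1]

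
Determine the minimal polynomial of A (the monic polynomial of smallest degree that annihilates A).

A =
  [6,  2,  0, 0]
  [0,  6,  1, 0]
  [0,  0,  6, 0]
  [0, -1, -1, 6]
x^3 - 18*x^2 + 108*x - 216

The characteristic polynomial is χ_A(x) = (x - 6)^4, so the eigenvalues are known. The minimal polynomial is
  m_A(x) = Π_λ (x − λ)^{k_λ}
where k_λ is the size of the *largest* Jordan block for λ (equivalently, the smallest k with (A − λI)^k v = 0 for every generalised eigenvector v of λ).

  λ = 6: largest Jordan block has size 3, contributing (x − 6)^3

So m_A(x) = (x - 6)^3 = x^3 - 18*x^2 + 108*x - 216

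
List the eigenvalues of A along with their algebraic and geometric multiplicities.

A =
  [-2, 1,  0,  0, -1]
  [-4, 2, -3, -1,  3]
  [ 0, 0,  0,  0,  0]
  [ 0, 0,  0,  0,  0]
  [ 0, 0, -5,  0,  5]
λ = 0: alg = 4, geom = 2; λ = 5: alg = 1, geom = 1

Step 1 — factor the characteristic polynomial to read off the algebraic multiplicities:
  χ_A(x) = x^4*(x - 5)

Step 2 — compute geometric multiplicities via the rank-nullity identity g(λ) = n − rank(A − λI):
  rank(A − (0)·I) = 3, so dim ker(A − (0)·I) = n − 3 = 2
  rank(A − (5)·I) = 4, so dim ker(A − (5)·I) = n − 4 = 1

Summary:
  λ = 0: algebraic multiplicity = 4, geometric multiplicity = 2
  λ = 5: algebraic multiplicity = 1, geometric multiplicity = 1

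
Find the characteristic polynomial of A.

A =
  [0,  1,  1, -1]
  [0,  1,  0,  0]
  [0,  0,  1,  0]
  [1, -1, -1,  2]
x^4 - 4*x^3 + 6*x^2 - 4*x + 1

Expanding det(x·I − A) (e.g. by cofactor expansion or by noting that A is similar to its Jordan form J, which has the same characteristic polynomial as A) gives
  χ_A(x) = x^4 - 4*x^3 + 6*x^2 - 4*x + 1
which factors as (x - 1)^4. The eigenvalues (with algebraic multiplicities) are λ = 1 with multiplicity 4.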